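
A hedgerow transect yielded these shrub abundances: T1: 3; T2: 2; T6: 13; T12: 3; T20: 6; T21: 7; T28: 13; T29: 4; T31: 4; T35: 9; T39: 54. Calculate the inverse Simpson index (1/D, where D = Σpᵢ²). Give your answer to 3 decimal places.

4.008

Total N = 3+2+13+3+6+7+13+4+4+9+54 = 118, so the proportions are 0.0254237, 0.0169492, 0.1101695, 0.0254237, 0.0508475, 0.059322, 0.1101695, 0.0338983, 0.0338983, 0.0762712, 0.4576271 (working shown to 7 dp, full precision carried).
D = 0.0254237² + 0.0169492² + 0.1101695² + 0.0254237² + 0.0508475² + 0.059322² + 0.1101695² + 0.0338983² + 0.0338983² + 0.0762712² + 0.4576271² = 0.0006464 + 0.0002873 + 0.0121373 + 0.0006464 + 0.0025855 + 0.0035191 + 0.0121373 + 0.0011491 + 0.0011491 + 0.0058173 + 0.2094226 = 0.2494973.
So 1/D = 4.00806, i.e. 4.008 to 3 decimal places.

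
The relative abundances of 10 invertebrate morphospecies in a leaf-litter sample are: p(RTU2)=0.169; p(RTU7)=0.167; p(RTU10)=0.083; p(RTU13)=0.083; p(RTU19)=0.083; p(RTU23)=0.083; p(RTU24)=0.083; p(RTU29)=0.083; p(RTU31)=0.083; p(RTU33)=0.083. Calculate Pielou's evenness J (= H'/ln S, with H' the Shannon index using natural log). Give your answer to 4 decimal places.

0.9780

H' = −Σ pᵢ ln pᵢ = −((-0.300458) + (-0.298890) + (-0.206580) + (-0.206580) + (-0.206580) + (-0.206580) + (-0.206580) + (-0.206580) + (-0.206580) + (-0.206580)) = 2.251987 (working shown to 6 dp, full precision carried).
With S = 10 species, ln S = 2.302585, so J = 2.251987/2.302585 = 0.978026, i.e. 0.9780 to 4 decimal places.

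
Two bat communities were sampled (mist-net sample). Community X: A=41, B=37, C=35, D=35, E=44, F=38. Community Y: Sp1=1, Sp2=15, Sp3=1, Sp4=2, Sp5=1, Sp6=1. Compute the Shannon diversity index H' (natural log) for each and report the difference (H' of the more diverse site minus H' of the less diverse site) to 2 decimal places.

Community X: N=230, proportions 0.1783, 0.1609, 0.1522, 0.1522, 0.1913, 0.1652, giving H' = 1.7882 (working shown to 4 dp, full precision carried).
Community Y: N=21, proportions 0.0476, 0.7143, 0.0476, 0.0952, 0.0476, 0.0476, giving H' = 1.0442.
Difference = |1.7882 − 1.0442| = 0.7440, i.e. 0.74 to 2 decimal places.

0.74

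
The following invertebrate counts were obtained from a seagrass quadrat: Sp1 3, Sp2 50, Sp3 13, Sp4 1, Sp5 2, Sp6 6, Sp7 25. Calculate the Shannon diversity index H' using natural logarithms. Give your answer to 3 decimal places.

Total N = 3+50+13+1+2+6+25 = 100, so the proportions are 0.03, 0.5, 0.13, 0.01, 0.02, 0.06, 0.25 (working shown to 5 dp, full precision carried).
Each pᵢ ln pᵢ term: 0.03×(-3.50656)=-0.10520, 0.5×(-0.69315)=-0.34657, 0.13×(-2.04022)=-0.26523, 0.01×(-4.60517)=-0.04605, 0.02×(-3.91202)=-0.07824, 0.06×(-2.81341)=-0.16880, 0.25×(-1.38629)=-0.34657.
Sum = -1.35667, so H' = 1.357.

1.357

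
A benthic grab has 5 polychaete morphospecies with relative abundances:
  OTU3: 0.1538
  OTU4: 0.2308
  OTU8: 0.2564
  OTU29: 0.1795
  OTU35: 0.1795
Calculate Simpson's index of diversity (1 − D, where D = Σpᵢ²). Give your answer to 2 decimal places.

0.79

D = 0.1538² + 0.2308² + 0.2564² + 0.1795² + 0.1795² = 0.0237 + 0.0533 + 0.0657 + 0.0322 + 0.0322 = 0.2071 (working shown to 4 dp, full precision carried).
So 1 − D = 0.7929, i.e. 0.79 to 2 decimal places.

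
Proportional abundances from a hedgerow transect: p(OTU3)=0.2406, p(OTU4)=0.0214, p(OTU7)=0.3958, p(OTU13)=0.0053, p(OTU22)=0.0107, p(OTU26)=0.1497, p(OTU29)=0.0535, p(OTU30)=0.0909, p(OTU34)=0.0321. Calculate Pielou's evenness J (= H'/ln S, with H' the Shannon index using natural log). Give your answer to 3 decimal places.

0.745

H' = −Σ pᵢ ln pᵢ = −((-0.34276) + (-0.08227) + (-0.36685) + (-0.02777) + (-0.04855) + (-0.28430) + (-0.15665) + (-0.21798) + (-0.11039)) = 1.63752 (working shown to 5 dp, full precision carried).
With S = 9 species, ln S = 2.19722, so J = 1.63752/2.19722 = 0.74527, i.e. 0.745 to 3 decimal places.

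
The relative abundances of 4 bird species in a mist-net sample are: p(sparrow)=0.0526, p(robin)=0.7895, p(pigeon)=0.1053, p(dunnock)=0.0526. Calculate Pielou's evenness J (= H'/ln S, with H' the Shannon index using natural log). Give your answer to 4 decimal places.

H' = −Σ pᵢ ln pᵢ = −((-0.154909) + (-0.186603) + (-0.237024) + (-0.154909)) = 0.733445 (working shown to 6 dp, full precision carried).
With S = 4 species, ln S = 1.386294, so J = 0.733445/1.386294 = 0.529069, i.e. 0.5291 to 4 decimal places.

0.5291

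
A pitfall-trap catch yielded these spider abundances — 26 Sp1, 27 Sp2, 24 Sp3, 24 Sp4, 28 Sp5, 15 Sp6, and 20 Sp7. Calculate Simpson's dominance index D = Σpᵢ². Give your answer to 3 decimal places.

Total N = 26+27+24+24+28+15+20 = 164, so the proportions are 0.15854, 0.16463, 0.14634, 0.14634, 0.17073, 0.09146, 0.12195 (working shown to 5 dp, full precision carried).
D = 0.15854² + 0.16463² + 0.14634² + 0.14634² + 0.17073² + 0.09146² + 0.12195² = 0.02513 + 0.02710 + 0.02142 + 0.02142 + 0.02915 + 0.00837 + 0.01487 = 0.14746.
To 3 decimal places, D = 0.147.

0.147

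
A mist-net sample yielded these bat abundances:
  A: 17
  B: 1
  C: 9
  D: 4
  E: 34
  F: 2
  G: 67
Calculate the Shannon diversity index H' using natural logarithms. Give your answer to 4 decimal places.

Total N = 17+1+9+4+34+2+67 = 134, so the proportions are 0.126866, 0.007463, 0.067164, 0.029851, 0.253731, 0.014925, 0.5 (working shown to 6 dp, full precision carried).
Each pᵢ ln pᵢ term: 0.126866×(-2.064626)=-0.261930, 0.007463×(-4.897840)=-0.036551, 0.067164×(-2.700615)=-0.181385, 0.029851×(-3.511545)=-0.104822, 0.253731×(-1.371479)=-0.347987, 0.014925×(-4.204693)=-0.062757, 0.5×(-0.693147)=-0.346574.
Sum = -1.342006, so H' = 1.3420.

1.3420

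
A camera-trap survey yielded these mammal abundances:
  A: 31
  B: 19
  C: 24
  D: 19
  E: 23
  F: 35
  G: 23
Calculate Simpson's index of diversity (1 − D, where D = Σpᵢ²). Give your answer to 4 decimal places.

Total N = 31+19+24+19+23+35+23 = 174, so the proportions are 0.178161, 0.109195, 0.137931, 0.109195, 0.132184, 0.201149, 0.132184 (working shown to 6 dp, full precision carried).
D = 0.178161² + 0.109195² + 0.137931² + 0.109195² + 0.132184² + 0.201149² + 0.132184² = 0.031741 + 0.011924 + 0.019025 + 0.011924 + 0.017473 + 0.040461 + 0.017473 = 0.150020.
So 1 − D = 0.849980, i.e. 0.8500 to 4 decimal places.

0.8500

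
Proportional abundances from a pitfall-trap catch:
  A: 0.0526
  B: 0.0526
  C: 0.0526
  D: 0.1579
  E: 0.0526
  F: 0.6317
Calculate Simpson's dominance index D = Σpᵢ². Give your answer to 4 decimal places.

D = 0.0526² + 0.0526² + 0.0526² + 0.1579² + 0.0526² + 0.6317² = 0.002767 + 0.002767 + 0.002767 + 0.024932 + 0.002767 + 0.399045 = 0.435044 (working shown to 6 dp, full precision carried).
To 4 decimal places, D = 0.4350.

0.4350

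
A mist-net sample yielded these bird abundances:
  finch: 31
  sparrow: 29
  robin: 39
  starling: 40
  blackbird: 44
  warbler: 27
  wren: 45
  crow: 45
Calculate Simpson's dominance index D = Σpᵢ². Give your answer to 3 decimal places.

0.129

Total N = 31+29+39+40+44+27+45+45 = 300, so the proportions are 0.10333, 0.09667, 0.13, 0.13333, 0.14667, 0.09, 0.15, 0.15 (working shown to 5 dp, full precision carried).
D = 0.10333² + 0.09667² + 0.13² + 0.13333² + 0.14667² + 0.09² + 0.15² + 0.15² = 0.01068 + 0.00934 + 0.01690 + 0.01778 + 0.02151 + 0.00810 + 0.02250 + 0.02250 = 0.12931.
To 3 decimal places, D = 0.129.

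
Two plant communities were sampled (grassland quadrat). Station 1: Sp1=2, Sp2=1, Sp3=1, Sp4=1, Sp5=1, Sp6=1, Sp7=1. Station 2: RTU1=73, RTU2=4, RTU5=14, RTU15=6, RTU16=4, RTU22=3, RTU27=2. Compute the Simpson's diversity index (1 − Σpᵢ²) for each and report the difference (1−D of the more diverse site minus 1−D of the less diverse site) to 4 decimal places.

Station 1: N=8, proportions 0.25, 0.125, 0.125, 0.125, 0.125, 0.125, 0.125, giving 1−D = 0.843750 (working shown to 6 dp, full precision carried).
Station 2: N=106, proportions 0.688679, 0.037736, 0.132075, 0.056604, 0.037736, 0.028302, 0.018868, giving 1−D = 0.501068.
Difference = |0.843750 − 0.501068| = 0.342682, i.e. 0.3427 to 4 decimal places.

0.3427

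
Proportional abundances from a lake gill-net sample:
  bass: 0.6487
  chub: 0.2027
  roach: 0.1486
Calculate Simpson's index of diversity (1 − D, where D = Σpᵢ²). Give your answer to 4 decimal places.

D = 0.6487² + 0.2027² + 0.1486² = 0.420812 + 0.041087 + 0.022082 = 0.483981 (working shown to 6 dp, full precision carried).
So 1 − D = 0.516019, i.e. 0.5160 to 4 decimal places.

0.5160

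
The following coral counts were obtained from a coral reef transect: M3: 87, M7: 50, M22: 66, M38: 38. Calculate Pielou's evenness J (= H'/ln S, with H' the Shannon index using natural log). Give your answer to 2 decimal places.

0.97

Total N = 87+50+66+38 = 241, so the proportions are 0.361, 0.2075, 0.2739, 0.1577 (working shown to 4 dp, full precision carried).
H' = −Σ pᵢ ln pᵢ = −((-0.3678) + (-0.3263) + (-0.3547) + (-0.2913)) = 1.3401.
With S = 4 species, ln S = 1.3863, so J = 1.3401/1.3863 = 0.9667, i.e. 0.97 to 2 decimal places.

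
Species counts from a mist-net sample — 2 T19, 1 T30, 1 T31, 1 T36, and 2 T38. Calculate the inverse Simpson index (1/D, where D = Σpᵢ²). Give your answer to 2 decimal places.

4.45

Total N = 2+1+1+1+2 = 7, so the proportions are 0.285714, 0.142857, 0.142857, 0.142857, 0.285714 (working shown to 6 dp, full precision carried).
D = 0.285714² + 0.142857² + 0.142857² + 0.142857² + 0.285714² = 0.081633 + 0.020408 + 0.020408 + 0.020408 + 0.081633 = 0.224490.
So 1/D = 4.4545, i.e. 4.45 to 2 decimal places.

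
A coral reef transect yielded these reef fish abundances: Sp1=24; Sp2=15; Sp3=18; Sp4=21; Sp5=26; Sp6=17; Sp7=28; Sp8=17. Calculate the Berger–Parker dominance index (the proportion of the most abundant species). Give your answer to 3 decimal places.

0.169

Total N = 24+15+18+21+26+17+28+17 = 166, so the proportions are 0.14458, 0.09036, 0.10843, 0.12651, 0.15663, 0.10241, 0.16867, 0.10241 (working shown to 5 dp, full precision carried).
The largest proportion is 0.16867, i.e. d = 0.169 to 3 decimal places.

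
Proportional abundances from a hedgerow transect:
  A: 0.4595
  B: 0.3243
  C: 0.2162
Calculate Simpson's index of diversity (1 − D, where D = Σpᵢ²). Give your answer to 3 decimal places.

0.637

D = 0.4595² + 0.3243² + 0.2162² = 0.21114 + 0.10517 + 0.04674 = 0.36305 (working shown to 5 dp, full precision carried).
So 1 − D = 0.63695, i.e. 0.637 to 3 decimal places.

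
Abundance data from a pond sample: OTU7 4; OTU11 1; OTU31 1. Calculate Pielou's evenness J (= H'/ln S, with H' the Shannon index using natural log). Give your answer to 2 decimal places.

0.79

Total N = 4+1+1 = 6, so the proportions are 0.6667, 0.1667, 0.1667 (working shown to 4 dp, full precision carried).
H' = −Σ pᵢ ln pᵢ = −((-0.2703) + (-0.2986) + (-0.2986)) = 0.8676.
With S = 3 species, ln S = 1.0986, so J = 0.8676/1.0986 = 0.7897, i.e. 0.79 to 2 decimal places.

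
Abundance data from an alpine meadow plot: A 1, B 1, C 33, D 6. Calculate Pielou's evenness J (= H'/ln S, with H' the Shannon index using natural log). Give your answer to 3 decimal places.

Total N = 1+1+33+6 = 41, so the proportions are 0.02439, 0.02439, 0.80488, 0.14634 (working shown to 5 dp, full precision carried).
H' = −Σ pᵢ ln pᵢ = −((-0.09057) + (-0.09057) + (-0.17471) + (-0.28124)) = 0.63710.
With S = 4 species, ln S = 1.38629, so J = 0.63710/1.38629 = 0.45957, i.e. 0.460 to 3 decimal places.

0.460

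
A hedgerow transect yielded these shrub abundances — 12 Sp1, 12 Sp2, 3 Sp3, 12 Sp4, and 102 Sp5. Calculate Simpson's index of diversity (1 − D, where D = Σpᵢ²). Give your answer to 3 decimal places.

Total N = 12+12+3+12+102 = 141, so the proportions are 0.08511, 0.08511, 0.02128, 0.08511, 0.7234 (working shown to 5 dp, full precision carried).
D = 0.08511² + 0.08511² + 0.02128² + 0.08511² + 0.7234² = 0.00724 + 0.00724 + 0.00045 + 0.00724 + 0.52331 = 0.54550.
So 1 − D = 0.45450, i.e. 0.455 to 3 decimal places.

0.455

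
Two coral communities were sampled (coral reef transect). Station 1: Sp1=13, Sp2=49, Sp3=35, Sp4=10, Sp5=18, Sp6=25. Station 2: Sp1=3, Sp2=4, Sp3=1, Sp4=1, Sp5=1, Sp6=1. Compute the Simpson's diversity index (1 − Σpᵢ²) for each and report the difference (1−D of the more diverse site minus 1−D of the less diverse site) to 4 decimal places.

Station 1: N=150, proportions 0.0866667, 0.3266667, 0.2333333, 0.0666667, 0.12, 0.1666667, giving 1−D = 0.7847111 (working shown to 7 dp, full precision carried).
Station 2: N=11, proportions 0.2727273, 0.3636364, 0.0909091, 0.0909091, 0.0909091, 0.0909091, giving 1−D = 0.7603306.
Difference = |0.7847111 − 0.7603306| = 0.0243805, i.e. 0.0244 to 4 decimal places.

0.0244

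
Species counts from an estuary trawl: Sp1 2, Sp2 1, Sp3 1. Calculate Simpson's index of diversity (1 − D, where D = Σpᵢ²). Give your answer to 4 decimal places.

0.6250

Total N = 2+1+1 = 4, so the proportions are 0.5, 0.25, 0.25 (working shown to 6 dp, full precision carried).
D = 0.5² + 0.25² + 0.25² = 0.250000 + 0.062500 + 0.062500 = 0.375000.
So 1 − D = 0.625000, i.e. 0.6250 to 4 decimal places.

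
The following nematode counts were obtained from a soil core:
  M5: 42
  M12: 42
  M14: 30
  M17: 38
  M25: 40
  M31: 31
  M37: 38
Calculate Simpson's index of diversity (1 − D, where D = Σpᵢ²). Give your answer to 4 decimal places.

Total N = 42+42+30+38+40+31+38 = 261, so the proportions are 0.16092, 0.16092, 0.114943, 0.145594, 0.153257, 0.118774, 0.145594 (working shown to 6 dp, full precision carried).
D = 0.16092² + 0.16092² + 0.114943² + 0.145594² + 0.153257² + 0.118774² + 0.145594² = 0.025895 + 0.025895 + 0.013212 + 0.021198 + 0.023488 + 0.014107 + 0.021198 = 0.144992.
So 1 − D = 0.855008, i.e. 0.8550 to 4 decimal places.

0.8550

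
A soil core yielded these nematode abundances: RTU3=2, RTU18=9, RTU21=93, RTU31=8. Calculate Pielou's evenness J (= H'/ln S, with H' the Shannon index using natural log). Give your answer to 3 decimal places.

Total N = 2+9+93+8 = 112, so the proportions are 0.01786, 0.08036, 0.83036, 0.07143 (working shown to 5 dp, full precision carried).
H' = −Σ pᵢ ln pᵢ = −((-0.07188) + (-0.20260) + (-0.15436) + (-0.18850)) = 0.61735.
With S = 4 species, ln S = 1.38629, so J = 0.61735/1.38629 = 0.44532, i.e. 0.445 to 3 decimal places.

0.445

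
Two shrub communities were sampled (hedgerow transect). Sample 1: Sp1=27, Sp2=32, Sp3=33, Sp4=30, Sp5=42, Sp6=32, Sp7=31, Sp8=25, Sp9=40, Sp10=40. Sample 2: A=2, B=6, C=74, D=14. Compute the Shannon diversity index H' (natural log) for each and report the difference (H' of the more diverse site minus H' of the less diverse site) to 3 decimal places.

Sample 1: N=332, proportions 0.08133, 0.09639, 0.0994, 0.09036, 0.12651, 0.09639, 0.09337, 0.0753, 0.12048, 0.12048, giving H' = 2.28937 (working shown to 5 dp, full precision carried).
Sample 2: N=96, proportions 0.02083, 0.0625, 0.77083, 0.14583, giving H' = 0.73534.
Difference = |2.28937 − 0.73534| = 1.55403, i.e. 1.554 to 3 decimal places.

1.554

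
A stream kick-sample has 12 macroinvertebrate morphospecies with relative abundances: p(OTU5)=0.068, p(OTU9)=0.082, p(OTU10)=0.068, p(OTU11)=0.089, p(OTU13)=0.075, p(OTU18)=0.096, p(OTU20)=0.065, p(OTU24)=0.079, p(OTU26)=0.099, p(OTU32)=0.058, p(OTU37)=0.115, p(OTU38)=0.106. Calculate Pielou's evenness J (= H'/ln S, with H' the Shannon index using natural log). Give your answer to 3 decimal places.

0.992

H' = −Σ pᵢ ln pᵢ = −((-0.18280) + (-0.20508) + (-0.18280) + (-0.21530) + (-0.19427) + (-0.22497) + (-0.17767) + (-0.20053) + (-0.22895) + (-0.16514) + (-0.24872) + (-0.23790)) = 2.46414 (working shown to 5 dp, full precision carried).
With S = 12 species, ln S = 2.48491, so J = 2.46414/2.48491 = 0.99164, i.e. 0.992 to 3 decimal places.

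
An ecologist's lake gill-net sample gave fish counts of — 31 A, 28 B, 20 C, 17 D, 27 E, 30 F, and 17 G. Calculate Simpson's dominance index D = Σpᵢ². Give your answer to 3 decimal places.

Total N = 31+28+20+17+27+30+17 = 170, so the proportions are 0.18235, 0.16471, 0.11765, 0.1, 0.15882, 0.17647, 0.1 (working shown to 5 dp, full precision carried).
D = 0.18235² + 0.16471² + 0.11765² + 0.1² + 0.15882² + 0.17647² + 0.1² = 0.03325 + 0.02713 + 0.01384 + 0.01000 + 0.02522 + 0.03114 + 0.01000 = 0.15059.
To 3 decimal places, D = 0.151.

0.151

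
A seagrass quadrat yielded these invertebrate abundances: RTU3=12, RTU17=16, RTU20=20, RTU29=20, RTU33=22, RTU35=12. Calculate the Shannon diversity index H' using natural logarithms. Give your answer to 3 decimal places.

Total N = 12+16+20+20+22+12 = 102, so the proportions are 0.11765, 0.15686, 0.19608, 0.19608, 0.21569, 0.11765 (working shown to 5 dp, full precision carried).
Each pᵢ ln pᵢ term: 0.11765×(-2.14007)=-0.25177, 0.15686×(-1.85238)=-0.29057, 0.19608×(-1.62924)=-0.31946, 0.19608×(-1.62924)=-0.31946, 0.21569×(-1.53393)=-0.33085, 0.11765×(-2.14007)=-0.25177.
Sum = -1.76388, so H' = 1.764.

1.764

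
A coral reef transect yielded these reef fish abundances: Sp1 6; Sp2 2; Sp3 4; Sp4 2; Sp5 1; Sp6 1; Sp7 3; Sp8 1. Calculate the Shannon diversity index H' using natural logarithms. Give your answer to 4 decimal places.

Total N = 6+2+4+2+1+1+3+1 = 20, so the proportions are 0.3, 0.1, 0.2, 0.1, 0.05, 0.05, 0.15, 0.05 (working shown to 6 dp, full precision carried).
Each pᵢ ln pᵢ term: 0.3×(-1.203973)=-0.361192, 0.1×(-2.302585)=-0.230259, 0.2×(-1.609438)=-0.321888, 0.1×(-2.302585)=-0.230259, 0.05×(-2.995732)=-0.149787, 0.05×(-2.995732)=-0.149787, 0.15×(-1.897120)=-0.284568, 0.05×(-2.995732)=-0.149787.
Sum = -1.877524, so H' = 1.8775.

1.8775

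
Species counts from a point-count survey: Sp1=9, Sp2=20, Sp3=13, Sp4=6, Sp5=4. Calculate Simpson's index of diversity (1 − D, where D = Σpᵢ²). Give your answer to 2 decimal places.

0.74

Total N = 9+20+13+6+4 = 52, so the proportions are 0.1731, 0.3846, 0.25, 0.1154, 0.0769 (working shown to 4 dp, full precision carried).
D = 0.1731² + 0.3846² + 0.25² + 0.1154² + 0.0769² = 0.0300 + 0.1479 + 0.0625 + 0.0133 + 0.0059 = 0.2596.
So 1 − D = 0.7404, i.e. 0.74 to 2 decimal places.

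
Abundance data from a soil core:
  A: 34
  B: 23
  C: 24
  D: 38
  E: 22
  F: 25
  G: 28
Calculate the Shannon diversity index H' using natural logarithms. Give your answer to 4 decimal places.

1.9262

Total N = 34+23+24+38+22+25+28 = 194, so the proportions are 0.175258, 0.118557, 0.123711, 0.195876, 0.113402, 0.128866, 0.14433 (working shown to 6 dp, full precision carried).
Each pᵢ ln pᵢ term: 0.175258×(-1.741498)=-0.305211, 0.118557×(-2.132364)=-0.252806, 0.123711×(-2.089804)=-0.258532, 0.195876×(-1.630272)=-0.319332, 0.113402×(-2.176816)=-0.246855, 0.128866×(-2.048982)=-0.264044, 0.14433×(-1.935654)=-0.279373.
Sum = -1.926153, so H' = 1.9262.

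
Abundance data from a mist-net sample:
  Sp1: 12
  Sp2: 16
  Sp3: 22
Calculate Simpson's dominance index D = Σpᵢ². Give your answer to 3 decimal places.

Total N = 12+16+22 = 50, so the proportions are 0.24, 0.32, 0.44 (working shown to 5 dp, full precision carried).
D = 0.24² + 0.32² + 0.44² = 0.05760 + 0.10240 + 0.19360 = 0.35360.
To 3 decimal places, D = 0.354.

0.354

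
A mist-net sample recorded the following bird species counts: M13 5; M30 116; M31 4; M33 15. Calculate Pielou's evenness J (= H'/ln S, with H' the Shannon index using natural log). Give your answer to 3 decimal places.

0.444

Total N = 5+116+4+15 = 140, so the proportions are 0.03571, 0.82857, 0.02857, 0.10714 (working shown to 5 dp, full precision carried).
H' = −Σ pᵢ ln pᵢ = −((-0.11901) + (-0.15581) + (-0.10158) + (-0.23931)) = 0.61572.
With S = 4 species, ln S = 1.38629, so J = 0.61572/1.38629 = 0.44415, i.e. 0.444 to 3 decimal places.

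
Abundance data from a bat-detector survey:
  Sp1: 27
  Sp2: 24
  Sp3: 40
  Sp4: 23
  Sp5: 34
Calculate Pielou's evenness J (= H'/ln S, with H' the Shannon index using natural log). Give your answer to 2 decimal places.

0.99

Total N = 27+24+40+23+34 = 148, so the proportions are 0.1824, 0.1622, 0.2703, 0.1554, 0.2297 (working shown to 4 dp, full precision carried).
H' = −Σ pᵢ ln pᵢ = −((-0.3104) + (-0.2950) + (-0.3536) + (-0.2893) + (-0.3379)) = 1.5862.
With S = 5 species, ln S = 1.6094, so J = 1.5862/1.6094 = 0.9856, i.e. 0.99 to 2 decimal places.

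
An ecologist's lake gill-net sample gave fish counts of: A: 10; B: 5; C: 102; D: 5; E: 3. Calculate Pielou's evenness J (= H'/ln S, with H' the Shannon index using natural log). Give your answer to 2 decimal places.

Total N = 10+5+102+5+3 = 125, so the proportions are 0.08, 0.04, 0.816, 0.04, 0.024 (working shown to 4 dp, full precision carried).
H' = −Σ pᵢ ln pᵢ = −((-0.2021) + (-0.1288) + (-0.1659) + (-0.1288) + (-0.0895)) = 0.7150.
With S = 5 species, ln S = 1.6094, so J = 0.7150/1.6094 = 0.4443, i.e. 0.44 to 2 decimal places.

0.44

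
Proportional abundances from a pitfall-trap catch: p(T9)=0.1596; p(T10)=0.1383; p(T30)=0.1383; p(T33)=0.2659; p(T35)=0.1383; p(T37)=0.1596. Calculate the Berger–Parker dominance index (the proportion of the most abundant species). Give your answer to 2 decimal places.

0.27

The largest proportion is 0.2659, i.e. d = 0.27 to 2 decimal places.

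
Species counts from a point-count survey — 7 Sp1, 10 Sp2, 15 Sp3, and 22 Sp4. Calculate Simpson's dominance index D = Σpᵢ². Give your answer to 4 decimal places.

Total N = 7+10+15+22 = 54, so the proportions are 0.12963, 0.185185, 0.277778, 0.407407 (working shown to 6 dp, full precision carried).
D = 0.12963² + 0.185185² + 0.277778² + 0.407407² = 0.016804 + 0.034294 + 0.077160 + 0.165981 = 0.294239.
To 4 decimal places, D = 0.2942.

0.2942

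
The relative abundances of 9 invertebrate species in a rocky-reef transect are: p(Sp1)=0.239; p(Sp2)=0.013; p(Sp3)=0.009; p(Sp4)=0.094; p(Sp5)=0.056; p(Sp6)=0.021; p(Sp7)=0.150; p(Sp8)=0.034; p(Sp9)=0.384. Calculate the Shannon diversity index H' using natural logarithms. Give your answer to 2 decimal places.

Each pᵢ ln pᵢ term (working shown to 4 dp, full precision carried): 0.239×(-1.4313)=-0.3421, 0.013×(-4.3428)=-0.0565, 0.009×(-4.7105)=-0.0424, 0.094×(-2.3645)=-0.2223, 0.056×(-2.8824)=-0.1614, 0.021×(-3.8632)=-0.0811, 0.15×(-1.8971)=-0.2846, 0.034×(-3.3814)=-0.1150, 0.384×(-0.9571)=-0.3675.
Sum = -1.6728, so H' = 1.67.

1.67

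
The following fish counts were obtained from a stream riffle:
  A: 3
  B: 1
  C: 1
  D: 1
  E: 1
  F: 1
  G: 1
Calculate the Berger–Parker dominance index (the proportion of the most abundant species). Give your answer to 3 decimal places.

Total N = 3+1+1+1+1+1+1 = 9, so the proportions are 0.33333, 0.11111, 0.11111, 0.11111, 0.11111, 0.11111, 0.11111 (working shown to 5 dp, full precision carried).
The largest proportion is 0.33333, i.e. d = 0.333 to 3 decimal places.

0.333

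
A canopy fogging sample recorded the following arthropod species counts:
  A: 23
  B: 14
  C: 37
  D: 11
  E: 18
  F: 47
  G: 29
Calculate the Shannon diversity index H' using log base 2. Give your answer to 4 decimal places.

Total N = 23+14+37+11+18+47+29 = 179, so the proportions are 0.128492, 0.078212, 0.206704, 0.061453, 0.100559, 0.26257, 0.162011 (working shown to 6 dp, full precision carried).
Each pᵢ log₂ pᵢ term: 0.128492×(-2.960254)=-0.380368, 0.078212×(-3.676461)=-0.287544, 0.206704×(-2.274362)=-0.470120, 0.061453×(-4.024384)=-0.247309, 0.100559×(-3.313891)=-0.333240, 0.26257×(-1.929227)=-0.506557, 0.162011×(-2.625835)=-0.425415.
Sum = -2.650552, so H' = 2.6506.

2.6506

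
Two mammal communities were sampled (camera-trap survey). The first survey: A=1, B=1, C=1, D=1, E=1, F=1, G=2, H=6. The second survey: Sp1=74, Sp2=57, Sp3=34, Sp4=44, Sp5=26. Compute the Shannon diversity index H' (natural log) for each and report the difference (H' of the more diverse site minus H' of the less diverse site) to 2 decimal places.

The first survey: N=14, proportions 0.0714, 0.0714, 0.0714, 0.0714, 0.0714, 0.0714, 0.1429, 0.4286, giving H' = 1.7721 (working shown to 4 dp, full precision carried).
The second survey: N=235, proportions 0.3149, 0.2426, 0.1447, 0.1872, 0.1106, giving H' = 1.5444.
Difference = |1.7721 − 1.5444| = 0.2277, i.e. 0.23 to 2 decimal places.

0.23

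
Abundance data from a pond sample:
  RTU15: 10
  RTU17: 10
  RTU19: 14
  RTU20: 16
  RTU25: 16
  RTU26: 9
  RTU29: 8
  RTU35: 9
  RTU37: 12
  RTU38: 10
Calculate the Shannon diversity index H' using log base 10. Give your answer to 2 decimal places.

Total N = 10+10+14+16+16+9+8+9+12+10 = 114, so the proportions are 0.0877, 0.0877, 0.1228, 0.1404, 0.1404, 0.0789, 0.0702, 0.0789, 0.1053, 0.0877 (working shown to 4 dp, full precision carried).
Each pᵢ log₁₀ pᵢ term: 0.0877×(-1.0569)=-0.0927, 0.0877×(-1.0569)=-0.0927, 0.1228×(-0.9108)=-0.1118, 0.1404×(-0.8528)=-0.1197, 0.1404×(-0.8528)=-0.1197, 0.0789×(-1.1027)=-0.0871, 0.0702×(-1.1538)=-0.0810, 0.0789×(-1.1027)=-0.0871, 0.1053×(-0.9777)=-0.1029, 0.0877×(-1.0569)=-0.0927.
Sum = -0.9874, so H' = 0.99.

0.99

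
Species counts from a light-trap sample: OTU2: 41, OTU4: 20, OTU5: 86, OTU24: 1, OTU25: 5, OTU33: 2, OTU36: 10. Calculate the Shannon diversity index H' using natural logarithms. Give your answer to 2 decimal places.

Total N = 41+20+86+1+5+2+10 = 165, so the proportions are 0.2485, 0.1212, 0.5212, 0.0061, 0.0303, 0.0121, 0.0606 (working shown to 4 dp, full precision carried).
Each pᵢ ln pᵢ term: 0.2485×(-1.3924)=-0.3460, 0.1212×(-2.1102)=-0.2558, 0.5212×(-0.6516)=-0.3396, 0.0061×(-5.1059)=-0.0309, 0.0303×(-3.4965)=-0.1060, 0.0121×(-4.4128)=-0.0535, 0.0606×(-2.8034)=-0.1699.
Sum = -1.3017, so H' = 1.30.

1.30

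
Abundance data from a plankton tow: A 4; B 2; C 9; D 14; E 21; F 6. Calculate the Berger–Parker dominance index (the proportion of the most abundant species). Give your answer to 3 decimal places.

0.375

Total N = 4+2+9+14+21+6 = 56, so the proportions are 0.07143, 0.03571, 0.16071, 0.25, 0.375, 0.10714 (working shown to 5 dp, full precision carried).
The largest proportion is 0.375, i.e. d = 0.375 to 3 decimal places.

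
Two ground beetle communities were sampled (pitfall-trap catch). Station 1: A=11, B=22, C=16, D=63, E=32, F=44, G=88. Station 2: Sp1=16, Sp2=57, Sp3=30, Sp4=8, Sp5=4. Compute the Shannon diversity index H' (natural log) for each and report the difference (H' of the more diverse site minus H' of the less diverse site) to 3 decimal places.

Station 1: N=276, proportions 0.03986, 0.07971, 0.05797, 0.22826, 0.11594, 0.15942, 0.31884, giving H' = 1.73934 (working shown to 5 dp, full precision carried).
Station 2: N=115, proportions 0.13913, 0.49565, 0.26087, 0.06957, 0.03478, giving H' = 1.27509.
Difference = |1.73934 − 1.27509| = 0.46425, i.e. 0.464 to 3 decimal places.

0.464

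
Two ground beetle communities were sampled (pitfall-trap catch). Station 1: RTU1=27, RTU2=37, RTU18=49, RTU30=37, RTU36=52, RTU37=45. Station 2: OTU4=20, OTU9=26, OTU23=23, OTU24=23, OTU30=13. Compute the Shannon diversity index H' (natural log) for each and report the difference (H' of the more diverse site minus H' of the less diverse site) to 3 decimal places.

0.185

Station 1: N=247, proportions 0.10931, 0.1498, 0.19838, 0.1498, 0.21053, 0.18219, giving H' = 1.76988 (working shown to 5 dp, full precision carried).
Station 2: N=105, proportions 0.19048, 0.24762, 0.21905, 0.21905, 0.12381, giving H' = 1.58537.
Difference = |1.76988 − 1.58537| = 0.18451, i.e. 0.185 to 3 decimal places.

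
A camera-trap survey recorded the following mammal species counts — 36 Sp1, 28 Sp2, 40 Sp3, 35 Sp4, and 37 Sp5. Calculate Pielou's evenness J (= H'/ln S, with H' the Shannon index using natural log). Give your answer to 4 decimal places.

0.9959

Total N = 36+28+40+35+37 = 176, so the proportions are 0.204545, 0.159091, 0.227273, 0.198864, 0.210227 (working shown to 6 dp, full precision carried).
H' = −Σ pᵢ ln pᵢ = −((-0.324606) + (-0.292454) + (-0.336728) + (-0.321192) + (-0.327863)) = 1.602843.
With S = 5 species, ln S = 1.609438, so J = 1.602843/1.609438 = 0.995903, i.e. 0.9959 to 4 decimal places.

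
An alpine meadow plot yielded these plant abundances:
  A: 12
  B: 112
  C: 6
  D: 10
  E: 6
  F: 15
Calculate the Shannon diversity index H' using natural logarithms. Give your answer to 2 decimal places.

1.08

Total N = 12+112+6+10+6+15 = 161, so the proportions are 0.0745, 0.6957, 0.0373, 0.0621, 0.0373, 0.0932 (working shown to 4 dp, full precision carried).
Each pᵢ ln pᵢ term: 0.0745×(-2.5965)=-0.1935, 0.6957×(-0.3629)=-0.2525, 0.0373×(-3.2896)=-0.1226, 0.0621×(-2.7788)=-0.1726, 0.0373×(-3.2896)=-0.1226, 0.0932×(-2.3734)=-0.2211.
Sum = -1.0849, so H' = 1.08.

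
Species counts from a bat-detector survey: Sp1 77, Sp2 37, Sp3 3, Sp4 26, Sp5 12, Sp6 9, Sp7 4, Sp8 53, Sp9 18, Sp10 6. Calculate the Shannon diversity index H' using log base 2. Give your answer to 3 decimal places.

Total N = 77+37+3+26+12+9+4+53+18+6 = 245, so the proportions are 0.31429, 0.15102, 0.01224, 0.10612, 0.04898, 0.03673, 0.01633, 0.21633, 0.07347, 0.02449 (working shown to 5 dp, full precision carried).
Each pᵢ log₂ pᵢ term: 0.31429×(-1.66985)=-0.52481, 0.15102×(-2.72718)=-0.41186, 0.01224×(-6.35168)=-0.07778, 0.10612×(-3.23620)=-0.34343, 0.04898×(-4.35168)=-0.21314, 0.03673×(-4.76671)=-0.17510, 0.01633×(-5.93664)=-0.09692, 0.21633×(-2.20872)=-0.47780, 0.07347×(-3.76671)=-0.27674, 0.02449×(-5.35168)=-0.13106.
Sum = -2.72866, so H' = 2.729.

2.729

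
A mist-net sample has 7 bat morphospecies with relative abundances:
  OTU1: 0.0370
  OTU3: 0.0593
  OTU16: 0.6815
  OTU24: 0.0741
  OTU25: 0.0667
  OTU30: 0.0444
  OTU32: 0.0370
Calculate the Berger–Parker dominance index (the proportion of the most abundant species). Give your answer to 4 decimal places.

0.6815

The largest proportion is 0.6815, i.e. d = 0.6815 to 4 decimal places.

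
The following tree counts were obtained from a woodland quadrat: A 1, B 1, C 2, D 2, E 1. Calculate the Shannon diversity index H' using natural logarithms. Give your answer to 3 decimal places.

Total N = 1+1+2+2+1 = 7, so the proportions are 0.14286, 0.14286, 0.28571, 0.28571, 0.14286 (working shown to 5 dp, full precision carried).
Each pᵢ ln pᵢ term: 0.14286×(-1.94591)=-0.27799, 0.14286×(-1.94591)=-0.27799, 0.28571×(-1.25276)=-0.35793, 0.28571×(-1.25276)=-0.35793, 0.14286×(-1.94591)=-0.27799.
Sum = -1.54983, so H' = 1.550.

1.550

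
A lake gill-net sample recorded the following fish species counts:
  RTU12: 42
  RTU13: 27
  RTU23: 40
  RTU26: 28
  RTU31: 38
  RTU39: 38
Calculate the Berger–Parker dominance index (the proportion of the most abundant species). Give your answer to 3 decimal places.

Total N = 42+27+40+28+38+38 = 213, so the proportions are 0.19718, 0.12676, 0.18779, 0.13146, 0.1784, 0.1784 (working shown to 5 dp, full precision carried).
The largest proportion is 0.19718, i.e. d = 0.197 to 3 decimal places.

0.197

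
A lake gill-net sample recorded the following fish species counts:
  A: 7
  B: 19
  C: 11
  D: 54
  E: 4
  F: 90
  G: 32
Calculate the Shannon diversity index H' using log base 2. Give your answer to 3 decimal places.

Total N = 7+19+11+54+4+90+32 = 217, so the proportions are 0.03226, 0.08756, 0.05069, 0.24885, 0.01843, 0.41475, 0.14747 (working shown to 5 dp, full precision carried).
Each pᵢ log₂ pᵢ term: 0.03226×(-4.95420)=-0.15981, 0.08756×(-3.51362)=-0.30764, 0.05069×(-4.30212)=-0.21808, 0.24885×(-2.00666)=-0.49935, 0.01843×(-5.76155)=-0.10620, 0.41475×(-1.26970)=-0.52660, 0.14747×(-2.76155)=-0.40723.
Sum = -2.22493, so H' = 2.225.

2.225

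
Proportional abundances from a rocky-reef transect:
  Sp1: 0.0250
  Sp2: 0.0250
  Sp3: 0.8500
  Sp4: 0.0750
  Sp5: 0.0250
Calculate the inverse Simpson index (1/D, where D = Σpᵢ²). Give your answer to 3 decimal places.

1.370

D = 0.025² + 0.025² + 0.85² + 0.075² + 0.025² = 0.000625 + 0.000625 + 0.722500 + 0.005625 + 0.000625 = 0.730000 (working shown to 6 dp, full precision carried).
So 1/D = 1.36986, i.e. 1.370 to 3 decimal places.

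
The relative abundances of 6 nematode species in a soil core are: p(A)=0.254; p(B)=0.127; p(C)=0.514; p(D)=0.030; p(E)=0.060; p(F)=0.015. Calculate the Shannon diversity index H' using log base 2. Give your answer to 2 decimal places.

Each pᵢ log₂ pᵢ term (working shown to 4 dp, full precision carried): 0.254×(-1.9771)=-0.5022, 0.127×(-2.9771)=-0.3781, 0.514×(-0.9602)=-0.4935, 0.03×(-5.0589)=-0.1518, 0.06×(-4.0589)=-0.2435, 0.015×(-6.0589)=-0.0909.
Sum = -1.8600, so H' = 1.86.

1.86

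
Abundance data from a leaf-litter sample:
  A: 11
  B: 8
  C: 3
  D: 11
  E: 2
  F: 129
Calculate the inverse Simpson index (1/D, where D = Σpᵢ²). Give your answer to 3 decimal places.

1.586

Total N = 11+8+3+11+2+129 = 164, so the proportions are 0.067073, 0.04878, 0.018293, 0.067073, 0.012195, 0.786585 (working shown to 6 dp, full precision carried).
D = 0.067073² + 0.04878² + 0.018293² + 0.067073² + 0.012195² + 0.786585² = 0.004499 + 0.002380 + 0.000335 + 0.004499 + 0.000149 + 0.618717 = 0.630577.
So 1/D = 1.58585, i.e. 1.586 to 3 decimal places.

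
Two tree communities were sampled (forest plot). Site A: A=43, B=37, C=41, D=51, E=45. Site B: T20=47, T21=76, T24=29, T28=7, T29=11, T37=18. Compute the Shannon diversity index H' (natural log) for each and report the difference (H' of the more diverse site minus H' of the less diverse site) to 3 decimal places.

Site A: N=217, proportions 0.198157, 0.170507, 0.18894, 0.235023, 0.207373, giving H' = 1.603792 (working shown to 6 dp, full precision carried).
Site B: N=188, proportions 0.25, 0.404255, 0.154255, 0.037234, 0.058511, 0.095745, giving H' = 1.514266.
Difference = |1.603792 − 1.514266| = 0.089526, i.e. 0.090 to 3 decimal places.

0.090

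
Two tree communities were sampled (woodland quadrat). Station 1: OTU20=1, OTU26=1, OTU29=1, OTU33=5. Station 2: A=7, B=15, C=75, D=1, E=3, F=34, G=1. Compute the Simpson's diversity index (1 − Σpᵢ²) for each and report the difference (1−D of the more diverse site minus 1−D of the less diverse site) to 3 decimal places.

0.055

Station 1: N=8, proportions 0.125, 0.125, 0.125, 0.625, giving 1−D = 0.56250 (working shown to 5 dp, full precision carried).
Station 2: N=136, proportions 0.05147, 0.11029, 0.55147, 0.00735, 0.02206, 0.25, 0.00735, giving 1−D = 0.61797.
Difference = |0.56250 − 0.61797| = 0.05547, i.e. 0.055 to 3 decimal places.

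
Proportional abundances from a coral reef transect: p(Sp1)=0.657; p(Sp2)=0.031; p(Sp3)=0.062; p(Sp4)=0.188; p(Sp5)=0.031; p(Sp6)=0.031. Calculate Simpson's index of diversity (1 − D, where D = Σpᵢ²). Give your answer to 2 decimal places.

D = 0.657² + 0.031² + 0.062² + 0.188² + 0.031² + 0.031² = 0.4316 + 0.0010 + 0.0038 + 0.0353 + 0.0010 + 0.0010 = 0.4737 (working shown to 4 dp, full precision carried).
So 1 − D = 0.5263, i.e. 0.53 to 2 decimal places.

0.53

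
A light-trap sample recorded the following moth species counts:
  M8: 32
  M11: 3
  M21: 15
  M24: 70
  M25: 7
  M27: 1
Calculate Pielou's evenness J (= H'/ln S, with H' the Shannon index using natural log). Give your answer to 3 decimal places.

0.677

Total N = 32+3+15+70+7+1 = 128, so the proportions are 0.25, 0.02344, 0.11719, 0.54688, 0.05469, 0.00781 (working shown to 5 dp, full precision carried).
H' = −Σ pᵢ ln pᵢ = −((-0.34657) + (-0.08797) + (-0.25125) + (-0.33006) + (-0.15893) + (-0.03791)) = 1.21269.
With S = 6 species, ln S = 1.79176, so J = 1.21269/1.79176 = 0.67681, i.e. 0.677 to 3 decimal places.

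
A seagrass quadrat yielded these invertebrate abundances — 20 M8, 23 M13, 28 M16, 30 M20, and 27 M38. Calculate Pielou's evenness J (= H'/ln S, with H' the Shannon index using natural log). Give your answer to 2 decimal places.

Total N = 20+23+28+30+27 = 128, so the proportions are 0.1562, 0.1797, 0.2188, 0.2344, 0.2109 (working shown to 4 dp, full precision carried).
H' = −Σ pᵢ ln pᵢ = −((-0.2900) + (-0.3084) + (-0.3325) + (-0.3400) + (-0.3283)) = 1.5992.
With S = 5 species, ln S = 1.6094, so J = 1.5992/1.6094 = 0.9937, i.e. 0.99 to 2 decimal places.

0.99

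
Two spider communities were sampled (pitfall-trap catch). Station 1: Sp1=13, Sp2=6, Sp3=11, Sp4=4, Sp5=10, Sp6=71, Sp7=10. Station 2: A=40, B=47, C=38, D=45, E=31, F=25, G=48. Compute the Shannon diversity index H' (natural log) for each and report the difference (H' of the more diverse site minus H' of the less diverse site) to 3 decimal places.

0.494

Station 1: N=125, proportions 0.104, 0.048, 0.088, 0.032, 0.08, 0.568, 0.08, giving H' = 1.43056 (working shown to 5 dp, full precision carried).
Station 2: N=274, proportions 0.14599, 0.17153, 0.13869, 0.16423, 0.11314, 0.09124, 0.17518, giving H' = 1.92414.
Difference = |1.43056 − 1.92414| = 0.49358, i.e. 0.494 to 3 decimal places.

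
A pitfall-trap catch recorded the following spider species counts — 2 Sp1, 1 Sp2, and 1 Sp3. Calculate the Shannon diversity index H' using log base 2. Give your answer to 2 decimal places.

1.50

Total N = 2+1+1 = 4, so the proportions are 0.5, 0.25, 0.25 (working shown to 4 dp, full precision carried).
Each pᵢ log₂ pᵢ term: 0.5×(-1.0000)=-0.5000, 0.25×(-2.0000)=-0.5000, 0.25×(-2.0000)=-0.5000.
Sum = -1.5000, so H' = 1.50.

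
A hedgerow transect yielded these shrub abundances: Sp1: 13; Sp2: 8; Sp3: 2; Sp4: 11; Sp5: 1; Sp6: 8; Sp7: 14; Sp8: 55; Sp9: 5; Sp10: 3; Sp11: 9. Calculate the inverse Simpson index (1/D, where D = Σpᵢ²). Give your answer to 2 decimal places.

Total N = 13+8+2+11+1+8+14+55+5+3+9 = 129, so the proportions are 0.100775, 0.062016, 0.015504, 0.085271, 0.007752, 0.062016, 0.108527, 0.426357, 0.03876, 0.023256, 0.069767 (working shown to 6 dp, full precision carried).
D = 0.100775² + 0.062016² + 0.015504² + 0.085271² + 0.007752² + 0.062016² + 0.108527² + 0.426357² + 0.03876² + 0.023256² + 0.069767² = 0.010156 + 0.003846 + 0.000240 + 0.007271 + 0.000060 + 0.003846 + 0.011778 + 0.181780 + 0.001502 + 0.000541 + 0.004867 = 0.225888.
So 1/D = 4.4270, i.e. 4.43 to 2 decimal places.

4.43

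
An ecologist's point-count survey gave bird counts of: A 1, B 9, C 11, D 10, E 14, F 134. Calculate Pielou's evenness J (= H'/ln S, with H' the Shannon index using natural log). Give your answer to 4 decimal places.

Total N = 1+9+11+10+14+134 = 179, so the proportions are 0.005587, 0.050279, 0.061453, 0.055866, 0.078212, 0.748603 (working shown to 6 dp, full precision carried).
H' = −Σ pᵢ ln pᵢ = −((-0.028980) + (-0.150343) + (-0.171421) + (-0.161162) + (-0.199311) + (-0.216755)) = 0.927972.
With S = 6 species, ln S = 1.791759, so J = 0.927972/1.791759 = 0.517911, i.e. 0.5179 to 4 decimal places.

0.5179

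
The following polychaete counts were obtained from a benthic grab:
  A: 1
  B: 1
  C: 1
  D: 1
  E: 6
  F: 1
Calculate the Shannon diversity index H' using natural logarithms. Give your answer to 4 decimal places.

1.4206

Total N = 1+1+1+1+6+1 = 11, so the proportions are 0.090909, 0.090909, 0.090909, 0.090909, 0.545455, 0.090909 (working shown to 6 dp, full precision carried).
Each pᵢ ln pᵢ term: 0.090909×(-2.397895)=-0.217990, 0.090909×(-2.397895)=-0.217990, 0.090909×(-2.397895)=-0.217990, 0.090909×(-2.397895)=-0.217990, 0.545455×(-0.606136)=-0.330620, 0.090909×(-2.397895)=-0.217990.
Sum = -1.420572, so H' = 1.4206.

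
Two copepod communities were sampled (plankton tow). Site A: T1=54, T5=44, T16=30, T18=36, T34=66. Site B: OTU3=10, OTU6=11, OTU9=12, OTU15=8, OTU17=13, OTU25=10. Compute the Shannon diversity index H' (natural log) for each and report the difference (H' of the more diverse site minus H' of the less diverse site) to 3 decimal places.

0.210

Site A: N=230, proportions 0.23478, 0.1913, 0.13043, 0.15652, 0.28696, giving H' = 1.57082 (working shown to 5 dp, full precision carried).
Site B: N=64, proportions 0.15625, 0.17188, 0.1875, 0.125, 0.20312, 0.15625, giving H' = 1.78033.
Difference = |1.57082 − 1.78033| = 0.20951, i.e. 0.210 to 3 decimal places.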